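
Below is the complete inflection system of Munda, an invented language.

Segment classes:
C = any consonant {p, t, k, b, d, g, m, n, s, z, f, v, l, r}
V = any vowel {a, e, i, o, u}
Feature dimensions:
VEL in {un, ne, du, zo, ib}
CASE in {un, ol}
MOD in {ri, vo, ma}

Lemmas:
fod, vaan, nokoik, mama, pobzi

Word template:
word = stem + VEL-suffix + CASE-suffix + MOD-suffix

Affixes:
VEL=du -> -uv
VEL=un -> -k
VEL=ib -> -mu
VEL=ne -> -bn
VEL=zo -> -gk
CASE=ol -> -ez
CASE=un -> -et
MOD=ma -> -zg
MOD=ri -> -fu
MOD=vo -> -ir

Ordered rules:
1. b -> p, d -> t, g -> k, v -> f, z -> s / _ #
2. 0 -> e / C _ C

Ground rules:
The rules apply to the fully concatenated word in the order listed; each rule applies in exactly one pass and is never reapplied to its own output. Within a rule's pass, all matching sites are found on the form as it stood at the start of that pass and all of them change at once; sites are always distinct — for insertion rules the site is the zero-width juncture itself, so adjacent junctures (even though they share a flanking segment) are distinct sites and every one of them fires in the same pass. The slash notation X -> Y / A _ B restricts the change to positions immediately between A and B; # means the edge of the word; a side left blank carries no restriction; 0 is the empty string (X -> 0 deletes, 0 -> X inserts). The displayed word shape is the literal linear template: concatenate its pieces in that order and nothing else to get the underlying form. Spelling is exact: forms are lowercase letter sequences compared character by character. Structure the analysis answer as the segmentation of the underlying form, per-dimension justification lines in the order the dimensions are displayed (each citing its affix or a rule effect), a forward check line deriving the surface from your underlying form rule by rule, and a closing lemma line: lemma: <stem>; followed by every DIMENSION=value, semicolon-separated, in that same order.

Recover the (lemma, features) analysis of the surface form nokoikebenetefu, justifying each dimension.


underlying: nokoik-bn-et-fu
VEL=ne - signalled by the affix -bn
CASE=un - signalled by the affix -et
MOD=ri - signalled by the affix -fu
check: nokoikbnetfu -> nokoikbnetfu -> nokoikebenetefu
lemma: nokoik; VEL=ne; CASE=un; MOD=ri


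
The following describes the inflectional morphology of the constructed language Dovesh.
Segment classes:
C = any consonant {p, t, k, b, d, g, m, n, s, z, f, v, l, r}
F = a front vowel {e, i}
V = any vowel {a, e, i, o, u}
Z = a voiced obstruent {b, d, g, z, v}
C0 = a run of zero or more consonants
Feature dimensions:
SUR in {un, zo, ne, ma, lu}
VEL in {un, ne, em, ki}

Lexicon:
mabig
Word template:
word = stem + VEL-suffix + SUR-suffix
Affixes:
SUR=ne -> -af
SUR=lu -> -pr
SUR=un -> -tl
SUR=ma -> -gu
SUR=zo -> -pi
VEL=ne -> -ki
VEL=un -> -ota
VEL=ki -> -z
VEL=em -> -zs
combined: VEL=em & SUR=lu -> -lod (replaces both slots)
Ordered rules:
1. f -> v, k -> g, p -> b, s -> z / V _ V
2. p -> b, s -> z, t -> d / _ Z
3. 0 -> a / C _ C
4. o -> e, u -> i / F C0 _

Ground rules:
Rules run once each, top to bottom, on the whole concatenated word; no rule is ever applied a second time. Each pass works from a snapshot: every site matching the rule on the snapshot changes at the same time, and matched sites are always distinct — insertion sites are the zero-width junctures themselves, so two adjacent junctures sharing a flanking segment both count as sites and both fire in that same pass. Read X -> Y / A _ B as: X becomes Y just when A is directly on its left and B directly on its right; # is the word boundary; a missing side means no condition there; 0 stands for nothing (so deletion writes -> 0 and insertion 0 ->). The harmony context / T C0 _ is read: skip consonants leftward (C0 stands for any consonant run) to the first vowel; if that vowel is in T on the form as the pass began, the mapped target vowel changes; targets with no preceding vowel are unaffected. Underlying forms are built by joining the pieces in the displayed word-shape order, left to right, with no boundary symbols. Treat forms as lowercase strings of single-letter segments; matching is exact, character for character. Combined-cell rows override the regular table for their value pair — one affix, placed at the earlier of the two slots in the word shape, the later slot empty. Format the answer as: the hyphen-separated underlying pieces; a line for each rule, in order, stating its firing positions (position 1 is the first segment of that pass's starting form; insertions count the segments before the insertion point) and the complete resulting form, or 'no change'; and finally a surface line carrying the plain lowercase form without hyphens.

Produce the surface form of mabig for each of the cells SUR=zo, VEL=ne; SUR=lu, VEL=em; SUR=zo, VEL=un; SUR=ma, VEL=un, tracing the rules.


cell SUR=zo, VEL=ne:
underlying: mabig-ki-pi
1. f -> v, k -> g, p -> b, s -> z / V _ V: fires at position(s) 8: mabigkibi
2. p -> b, s -> z, t -> d / _ Z: no change
3. 0 -> a / C _ C: inserts after position(s) 5: mabigakibi
4. o -> e, u -> i / F C0 _: no change
surface: mabigakibi

cell SUR=lu, VEL=em:
underlying: mabig-lod
1. f -> v, k -> g, p -> b, s -> z / V _ V: no change
2. p -> b, s -> z, t -> d / _ Z: no change
3. 0 -> a / C _ C: inserts after position(s) 5: mabigalod
4. o -> e, u -> i / F C0 _: no change
surface: mabigalod

cell SUR=zo, VEL=un:
underlying: mabig-ota-pi
1. f -> v, k -> g, p -> b, s -> z / V _ V: fires at position(s) 9: mabigotabi
2. p -> b, s -> z, t -> d / _ Z: no change
3. 0 -> a / C _ C: no change
4. o -> e, u -> i / F C0 _: fires at position(s) 6: mabigetabi
surface: mabigetabi

cell SUR=ma, VEL=un:
underlying: mabig-ota-gu
1. f -> v, k -> g, p -> b, s -> z / V _ V: no change
2. p -> b, s -> z, t -> d / _ Z: no change
3. 0 -> a / C _ C: no change
4. o -> e, u -> i / F C0 _: fires at position(s) 6: mabigetagu
surface: mabigetagu


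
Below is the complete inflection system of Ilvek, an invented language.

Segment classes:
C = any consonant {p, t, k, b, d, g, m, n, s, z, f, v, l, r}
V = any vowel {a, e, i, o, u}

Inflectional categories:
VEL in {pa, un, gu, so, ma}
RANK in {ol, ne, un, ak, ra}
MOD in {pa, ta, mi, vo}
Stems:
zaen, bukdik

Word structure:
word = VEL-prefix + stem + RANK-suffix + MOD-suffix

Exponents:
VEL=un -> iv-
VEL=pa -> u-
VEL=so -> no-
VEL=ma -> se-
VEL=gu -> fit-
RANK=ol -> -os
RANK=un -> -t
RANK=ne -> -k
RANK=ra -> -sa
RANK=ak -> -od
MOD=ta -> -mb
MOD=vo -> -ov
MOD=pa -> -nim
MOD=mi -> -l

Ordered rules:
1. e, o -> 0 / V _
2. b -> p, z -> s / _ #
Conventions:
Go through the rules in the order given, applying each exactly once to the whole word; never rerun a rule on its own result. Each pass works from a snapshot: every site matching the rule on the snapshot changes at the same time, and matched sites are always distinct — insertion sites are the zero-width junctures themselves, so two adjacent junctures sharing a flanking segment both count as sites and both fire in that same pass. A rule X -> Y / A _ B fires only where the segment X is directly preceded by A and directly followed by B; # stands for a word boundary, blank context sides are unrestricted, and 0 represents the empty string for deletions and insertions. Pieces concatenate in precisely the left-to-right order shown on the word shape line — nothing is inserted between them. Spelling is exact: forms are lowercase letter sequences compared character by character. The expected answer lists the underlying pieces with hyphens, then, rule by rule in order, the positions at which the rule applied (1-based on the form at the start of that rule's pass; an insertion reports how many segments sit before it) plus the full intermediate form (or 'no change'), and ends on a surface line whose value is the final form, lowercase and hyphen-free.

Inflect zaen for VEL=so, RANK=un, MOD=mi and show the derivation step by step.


underlying: no-zaen-t-l
1. e, o -> 0 / V _: fires at position(s) 5: nozantl
2. b -> p, z -> s / _ #: no change
surface: nozantl


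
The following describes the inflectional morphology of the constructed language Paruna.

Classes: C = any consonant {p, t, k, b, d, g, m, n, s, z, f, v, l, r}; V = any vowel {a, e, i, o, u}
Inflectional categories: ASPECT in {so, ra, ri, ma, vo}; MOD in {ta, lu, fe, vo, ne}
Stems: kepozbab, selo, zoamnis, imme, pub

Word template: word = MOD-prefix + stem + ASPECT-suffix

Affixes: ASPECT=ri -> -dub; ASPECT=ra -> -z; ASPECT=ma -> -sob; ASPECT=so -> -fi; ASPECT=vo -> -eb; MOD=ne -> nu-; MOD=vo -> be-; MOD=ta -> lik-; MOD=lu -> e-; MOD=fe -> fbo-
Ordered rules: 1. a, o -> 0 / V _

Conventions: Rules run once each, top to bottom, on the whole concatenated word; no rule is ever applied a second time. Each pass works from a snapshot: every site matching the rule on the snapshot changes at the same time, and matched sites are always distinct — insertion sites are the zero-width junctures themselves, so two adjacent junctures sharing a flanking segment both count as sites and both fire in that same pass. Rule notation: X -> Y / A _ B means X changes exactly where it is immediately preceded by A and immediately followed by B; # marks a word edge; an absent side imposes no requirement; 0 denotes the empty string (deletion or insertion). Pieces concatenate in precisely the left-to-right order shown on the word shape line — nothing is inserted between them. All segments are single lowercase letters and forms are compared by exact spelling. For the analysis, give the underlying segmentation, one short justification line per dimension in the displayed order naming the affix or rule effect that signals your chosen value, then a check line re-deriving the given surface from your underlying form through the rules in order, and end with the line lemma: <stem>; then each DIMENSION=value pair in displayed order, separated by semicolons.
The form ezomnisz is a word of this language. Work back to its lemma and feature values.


underlying: e-zoamnis-z
ASPECT=ra - signalled by the affix -z
MOD=lu - signalled by the affix e-
check: ezoamnisz -> ezomnisz
lemma: zoamnis; ASPECT=ra; MOD=lu


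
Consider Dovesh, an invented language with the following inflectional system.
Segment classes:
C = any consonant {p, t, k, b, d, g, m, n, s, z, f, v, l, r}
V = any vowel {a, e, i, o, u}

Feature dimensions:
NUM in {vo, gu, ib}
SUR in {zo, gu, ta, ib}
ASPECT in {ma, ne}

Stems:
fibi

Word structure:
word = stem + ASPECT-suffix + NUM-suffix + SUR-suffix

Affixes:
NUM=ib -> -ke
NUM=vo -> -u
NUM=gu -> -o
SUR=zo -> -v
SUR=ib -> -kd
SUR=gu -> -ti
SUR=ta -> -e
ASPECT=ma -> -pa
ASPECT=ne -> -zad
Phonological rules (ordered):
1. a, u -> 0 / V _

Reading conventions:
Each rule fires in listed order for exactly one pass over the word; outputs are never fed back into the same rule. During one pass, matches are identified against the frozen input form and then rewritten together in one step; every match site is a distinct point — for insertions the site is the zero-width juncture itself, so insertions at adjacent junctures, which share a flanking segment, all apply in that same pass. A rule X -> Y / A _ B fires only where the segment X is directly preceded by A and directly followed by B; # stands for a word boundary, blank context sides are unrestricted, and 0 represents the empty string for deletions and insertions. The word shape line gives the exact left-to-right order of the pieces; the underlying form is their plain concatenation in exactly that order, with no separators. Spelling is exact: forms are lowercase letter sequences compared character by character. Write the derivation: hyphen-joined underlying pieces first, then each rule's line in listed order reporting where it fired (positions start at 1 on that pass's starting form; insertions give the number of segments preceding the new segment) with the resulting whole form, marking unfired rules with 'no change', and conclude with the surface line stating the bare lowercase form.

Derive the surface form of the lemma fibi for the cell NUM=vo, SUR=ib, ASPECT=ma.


underlying: fibi-pa-u-kd
1. a, u -> 0 / V _: fires at position(s) 7: fibipakd
surface: fibipakd


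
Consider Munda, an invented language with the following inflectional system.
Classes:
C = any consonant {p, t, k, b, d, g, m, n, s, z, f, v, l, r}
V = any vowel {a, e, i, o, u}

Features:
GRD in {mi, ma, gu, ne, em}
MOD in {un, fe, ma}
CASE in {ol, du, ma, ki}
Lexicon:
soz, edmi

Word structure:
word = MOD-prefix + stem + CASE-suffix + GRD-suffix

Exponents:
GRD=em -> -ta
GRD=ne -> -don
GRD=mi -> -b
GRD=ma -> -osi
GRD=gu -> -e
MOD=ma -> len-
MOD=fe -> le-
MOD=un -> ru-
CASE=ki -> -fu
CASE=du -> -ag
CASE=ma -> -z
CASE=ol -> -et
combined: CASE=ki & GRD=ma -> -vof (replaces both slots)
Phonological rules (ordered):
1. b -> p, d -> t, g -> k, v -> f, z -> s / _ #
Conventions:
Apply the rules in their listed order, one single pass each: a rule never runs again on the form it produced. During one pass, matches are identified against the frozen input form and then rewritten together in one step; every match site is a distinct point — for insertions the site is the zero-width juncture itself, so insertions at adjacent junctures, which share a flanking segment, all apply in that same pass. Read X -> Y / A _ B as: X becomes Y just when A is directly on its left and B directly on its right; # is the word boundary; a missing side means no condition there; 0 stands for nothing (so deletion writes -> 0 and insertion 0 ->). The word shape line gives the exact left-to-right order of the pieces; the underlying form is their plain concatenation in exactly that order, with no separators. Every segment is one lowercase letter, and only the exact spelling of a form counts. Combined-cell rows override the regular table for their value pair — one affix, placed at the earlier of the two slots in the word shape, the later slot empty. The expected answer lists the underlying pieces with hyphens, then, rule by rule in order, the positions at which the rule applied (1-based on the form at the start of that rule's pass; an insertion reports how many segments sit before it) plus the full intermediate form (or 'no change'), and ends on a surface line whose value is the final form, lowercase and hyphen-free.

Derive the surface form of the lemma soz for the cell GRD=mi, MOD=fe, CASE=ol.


underlying: le-soz-et-b
1. b -> p, d -> t, g -> k, v -> f, z -> s / _ #: fires at position(s) 8: lesozetp
surface: lesozetp


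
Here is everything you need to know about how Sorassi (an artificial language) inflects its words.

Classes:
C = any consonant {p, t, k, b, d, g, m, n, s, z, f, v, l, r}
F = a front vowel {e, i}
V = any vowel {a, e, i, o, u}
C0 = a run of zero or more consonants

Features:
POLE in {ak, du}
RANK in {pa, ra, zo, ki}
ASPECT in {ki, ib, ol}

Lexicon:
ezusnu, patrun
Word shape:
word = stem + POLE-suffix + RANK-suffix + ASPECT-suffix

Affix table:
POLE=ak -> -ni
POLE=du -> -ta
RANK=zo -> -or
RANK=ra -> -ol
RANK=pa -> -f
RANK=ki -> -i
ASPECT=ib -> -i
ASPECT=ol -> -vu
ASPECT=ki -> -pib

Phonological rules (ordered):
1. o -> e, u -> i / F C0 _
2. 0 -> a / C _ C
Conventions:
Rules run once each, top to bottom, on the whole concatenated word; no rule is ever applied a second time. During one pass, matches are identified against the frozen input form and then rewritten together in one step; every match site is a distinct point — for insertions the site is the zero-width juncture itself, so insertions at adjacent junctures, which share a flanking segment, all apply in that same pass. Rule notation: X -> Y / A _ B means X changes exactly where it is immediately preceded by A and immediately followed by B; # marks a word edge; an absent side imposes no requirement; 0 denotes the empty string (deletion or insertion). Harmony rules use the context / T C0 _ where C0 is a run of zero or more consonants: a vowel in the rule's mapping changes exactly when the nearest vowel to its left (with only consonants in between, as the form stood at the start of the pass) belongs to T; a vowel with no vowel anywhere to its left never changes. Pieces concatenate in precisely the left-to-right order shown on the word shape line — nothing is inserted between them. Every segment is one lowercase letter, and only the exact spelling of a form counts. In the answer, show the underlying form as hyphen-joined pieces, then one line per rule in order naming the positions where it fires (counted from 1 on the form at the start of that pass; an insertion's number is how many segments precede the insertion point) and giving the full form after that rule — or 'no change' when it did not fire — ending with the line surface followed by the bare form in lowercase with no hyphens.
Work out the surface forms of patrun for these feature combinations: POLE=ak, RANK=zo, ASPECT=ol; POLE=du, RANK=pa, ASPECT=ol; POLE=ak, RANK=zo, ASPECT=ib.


cell POLE=ak, RANK=zo, ASPECT=ol:
underlying: patrun-ni-or-vu
1. o -> e, u -> i / F C0 _: fires at position(s) 9: patrunniervu
2. 0 -> a / C _ C: inserts after position(s) 3, 6, 10: patarunanieravu
surface: patarunanieravu

cell POLE=du, RANK=pa, ASPECT=ol:
underlying: patrun-ta-f-vu
1. o -> e, u -> i / F C0 _: no change
2. 0 -> a / C _ C: inserts after position(s) 3, 6, 9: patarunatafavu
surface: patarunatafavu

cell POLE=ak, RANK=zo, ASPECT=ib:
underlying: patrun-ni-or-i
1. o -> e, u -> i / F C0 _: fires at position(s) 9: patrunnieri
2. 0 -> a / C _ C: inserts after position(s) 3, 6: patarunanieri
surface: patarunanieri


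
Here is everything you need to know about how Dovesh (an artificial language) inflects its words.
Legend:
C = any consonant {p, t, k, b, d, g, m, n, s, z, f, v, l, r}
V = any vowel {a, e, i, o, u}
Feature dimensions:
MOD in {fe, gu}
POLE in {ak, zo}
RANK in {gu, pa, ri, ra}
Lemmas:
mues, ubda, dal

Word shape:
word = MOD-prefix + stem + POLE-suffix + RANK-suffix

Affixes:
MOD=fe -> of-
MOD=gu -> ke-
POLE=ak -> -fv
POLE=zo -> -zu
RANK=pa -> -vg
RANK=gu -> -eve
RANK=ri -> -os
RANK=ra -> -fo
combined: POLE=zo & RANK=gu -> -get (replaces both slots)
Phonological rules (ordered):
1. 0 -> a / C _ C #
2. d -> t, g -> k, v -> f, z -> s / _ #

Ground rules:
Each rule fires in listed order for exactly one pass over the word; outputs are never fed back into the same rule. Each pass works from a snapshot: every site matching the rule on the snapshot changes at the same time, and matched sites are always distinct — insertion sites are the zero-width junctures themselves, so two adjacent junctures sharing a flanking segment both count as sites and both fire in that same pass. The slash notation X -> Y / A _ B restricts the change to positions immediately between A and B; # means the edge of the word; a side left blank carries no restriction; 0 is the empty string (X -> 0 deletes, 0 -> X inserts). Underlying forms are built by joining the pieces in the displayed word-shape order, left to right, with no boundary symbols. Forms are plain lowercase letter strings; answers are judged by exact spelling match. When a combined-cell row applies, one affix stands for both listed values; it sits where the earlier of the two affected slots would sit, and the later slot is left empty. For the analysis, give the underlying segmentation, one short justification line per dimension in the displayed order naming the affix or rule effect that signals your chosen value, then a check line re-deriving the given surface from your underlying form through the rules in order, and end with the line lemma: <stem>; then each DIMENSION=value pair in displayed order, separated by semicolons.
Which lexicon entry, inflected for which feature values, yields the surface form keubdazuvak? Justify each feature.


underlying: ke-ubda-zu-vg
MOD=gu - signalled by the affix ke-
POLE=zo - signalled by the affix -zu
RANK=pa - signalled by the affix -vg
check: keubdazuvg -> keubdazuvag -> keubdazuvak
lemma: ubda; MOD=gu; POLE=zo; RANK=pa


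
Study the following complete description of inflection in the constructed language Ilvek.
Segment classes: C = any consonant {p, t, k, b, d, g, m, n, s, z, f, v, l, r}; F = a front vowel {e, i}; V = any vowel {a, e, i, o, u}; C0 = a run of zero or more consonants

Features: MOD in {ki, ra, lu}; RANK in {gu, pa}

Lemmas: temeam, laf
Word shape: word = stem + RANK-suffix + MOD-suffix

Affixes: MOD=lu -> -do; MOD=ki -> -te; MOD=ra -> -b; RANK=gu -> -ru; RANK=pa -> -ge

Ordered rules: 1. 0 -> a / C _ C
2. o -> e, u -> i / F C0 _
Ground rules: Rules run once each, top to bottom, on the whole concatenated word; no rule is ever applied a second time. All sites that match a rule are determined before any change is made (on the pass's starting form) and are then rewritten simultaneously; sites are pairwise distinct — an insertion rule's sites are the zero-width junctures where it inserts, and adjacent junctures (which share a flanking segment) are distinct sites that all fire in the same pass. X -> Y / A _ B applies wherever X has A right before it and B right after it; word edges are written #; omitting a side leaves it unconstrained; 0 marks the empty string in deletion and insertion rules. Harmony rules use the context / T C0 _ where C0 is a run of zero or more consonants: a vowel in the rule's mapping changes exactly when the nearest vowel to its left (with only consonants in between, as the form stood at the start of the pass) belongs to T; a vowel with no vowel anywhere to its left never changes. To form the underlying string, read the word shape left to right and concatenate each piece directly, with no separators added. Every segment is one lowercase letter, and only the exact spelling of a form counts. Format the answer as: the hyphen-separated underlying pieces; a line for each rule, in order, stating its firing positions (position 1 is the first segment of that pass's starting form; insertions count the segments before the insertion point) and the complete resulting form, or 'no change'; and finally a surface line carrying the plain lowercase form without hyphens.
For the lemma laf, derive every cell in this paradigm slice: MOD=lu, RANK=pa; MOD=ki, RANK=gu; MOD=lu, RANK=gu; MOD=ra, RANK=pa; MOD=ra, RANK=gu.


cell MOD=lu, RANK=pa:
underlying: laf-ge-do
1. 0 -> a / C _ C: inserts after position(s) 3: lafagedo
2. o -> e, u -> i / F C0 _: fires at position(s) 8: lafagede
surface: lafagede

cell MOD=ki, RANK=gu:
underlying: laf-ru-te
1. 0 -> a / C _ C: inserts after position(s) 3: lafarute
2. o -> e, u -> i / F C0 _: no change
surface: lafarute

cell MOD=lu, RANK=gu:
underlying: laf-ru-do
1. 0 -> a / C _ C: inserts after position(s) 3: lafarudo
2. o -> e, u -> i / F C0 _: no change
surface: lafarudo

cell MOD=ra, RANK=pa:
underlying: laf-ge-b
1. 0 -> a / C _ C: inserts after position(s) 3: lafageb
2. o -> e, u -> i / F C0 _: no change
surface: lafageb

cell MOD=ra, RANK=gu:
underlying: laf-ru-b
1. 0 -> a / C _ C: inserts after position(s) 3: lafarub
2. o -> e, u -> i / F C0 _: no change
surface: lafarub


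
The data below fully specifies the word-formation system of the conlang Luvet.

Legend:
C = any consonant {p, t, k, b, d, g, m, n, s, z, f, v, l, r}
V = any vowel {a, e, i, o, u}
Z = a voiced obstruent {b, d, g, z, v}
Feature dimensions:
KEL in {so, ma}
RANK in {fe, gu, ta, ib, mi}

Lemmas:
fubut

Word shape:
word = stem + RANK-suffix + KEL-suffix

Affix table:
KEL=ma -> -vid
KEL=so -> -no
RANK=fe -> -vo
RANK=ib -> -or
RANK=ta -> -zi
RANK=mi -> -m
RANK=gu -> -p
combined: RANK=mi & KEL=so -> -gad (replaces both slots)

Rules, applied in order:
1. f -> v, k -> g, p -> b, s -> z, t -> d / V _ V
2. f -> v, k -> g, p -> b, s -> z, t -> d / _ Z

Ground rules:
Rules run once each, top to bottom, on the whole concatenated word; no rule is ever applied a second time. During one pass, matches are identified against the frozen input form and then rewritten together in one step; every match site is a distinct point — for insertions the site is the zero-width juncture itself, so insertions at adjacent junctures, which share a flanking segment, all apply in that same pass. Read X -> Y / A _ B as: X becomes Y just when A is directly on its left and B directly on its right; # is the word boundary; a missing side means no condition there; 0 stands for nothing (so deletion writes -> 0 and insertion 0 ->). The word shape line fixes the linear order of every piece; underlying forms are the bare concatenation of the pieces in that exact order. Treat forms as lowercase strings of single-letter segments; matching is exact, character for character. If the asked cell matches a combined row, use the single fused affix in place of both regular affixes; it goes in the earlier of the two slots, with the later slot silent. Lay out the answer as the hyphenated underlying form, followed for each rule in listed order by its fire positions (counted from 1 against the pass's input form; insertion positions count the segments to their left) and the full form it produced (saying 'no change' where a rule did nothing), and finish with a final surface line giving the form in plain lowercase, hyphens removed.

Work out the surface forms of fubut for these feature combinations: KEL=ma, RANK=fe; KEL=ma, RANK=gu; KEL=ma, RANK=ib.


cell KEL=ma, RANK=fe:
underlying: fubut-vo-vid
1. f -> v, k -> g, p -> b, s -> z, t -> d / V _ V: no change
2. f -> v, k -> g, p -> b, s -> z, t -> d / _ Z: fires at position(s) 5: fubudvovid
surface: fubudvovid

cell KEL=ma, RANK=gu:
underlying: fubut-p-vid
1. f -> v, k -> g, p -> b, s -> z, t -> d / V _ V: no change
2. f -> v, k -> g, p -> b, s -> z, t -> d / _ Z: fires at position(s) 6: fubutbvid
surface: fubutbvid

cell KEL=ma, RANK=ib:
underlying: fubut-or-vid
1. f -> v, k -> g, p -> b, s -> z, t -> d / V _ V: fires at position(s) 5: fubudorvid
2. f -> v, k -> g, p -> b, s -> z, t -> d / _ Z: no change
surface: fubudorvid


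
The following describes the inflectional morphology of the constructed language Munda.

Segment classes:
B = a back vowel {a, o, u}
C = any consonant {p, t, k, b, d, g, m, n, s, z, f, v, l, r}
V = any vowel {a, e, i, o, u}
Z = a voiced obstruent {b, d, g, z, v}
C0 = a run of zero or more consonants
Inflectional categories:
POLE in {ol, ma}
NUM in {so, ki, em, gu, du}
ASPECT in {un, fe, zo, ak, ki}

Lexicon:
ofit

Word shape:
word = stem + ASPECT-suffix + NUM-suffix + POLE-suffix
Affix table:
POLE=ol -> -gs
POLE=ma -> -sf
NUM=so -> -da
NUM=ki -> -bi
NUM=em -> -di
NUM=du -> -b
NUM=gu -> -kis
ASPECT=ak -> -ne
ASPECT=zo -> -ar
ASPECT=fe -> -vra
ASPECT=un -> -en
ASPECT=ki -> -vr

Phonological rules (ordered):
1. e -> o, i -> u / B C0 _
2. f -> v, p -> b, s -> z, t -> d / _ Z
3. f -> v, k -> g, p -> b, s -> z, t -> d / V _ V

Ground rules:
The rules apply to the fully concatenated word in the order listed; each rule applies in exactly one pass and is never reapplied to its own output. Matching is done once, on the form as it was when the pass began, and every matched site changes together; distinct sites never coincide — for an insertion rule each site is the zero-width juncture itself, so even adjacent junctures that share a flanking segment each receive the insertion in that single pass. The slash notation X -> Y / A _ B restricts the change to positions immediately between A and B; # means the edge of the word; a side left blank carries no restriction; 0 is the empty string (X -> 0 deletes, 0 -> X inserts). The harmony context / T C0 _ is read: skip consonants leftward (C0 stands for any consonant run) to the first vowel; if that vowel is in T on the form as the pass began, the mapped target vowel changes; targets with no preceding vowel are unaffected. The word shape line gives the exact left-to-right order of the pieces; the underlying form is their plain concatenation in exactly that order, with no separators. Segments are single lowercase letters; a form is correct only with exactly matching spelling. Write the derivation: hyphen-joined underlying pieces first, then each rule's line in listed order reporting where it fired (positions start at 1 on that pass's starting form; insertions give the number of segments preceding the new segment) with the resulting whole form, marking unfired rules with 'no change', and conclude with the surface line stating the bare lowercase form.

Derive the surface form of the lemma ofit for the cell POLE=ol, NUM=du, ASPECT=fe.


underlying: ofit-vra-b-gs
1. e -> o, i -> u / B C0 _: fires at position(s) 3: ofutvrabgs
2. f -> v, p -> b, s -> z, t -> d / _ Z: fires at position(s) 4: ofudvrabgs
3. f -> v, k -> g, p -> b, s -> z, t -> d / V _ V: fires at position(s) 2: ovudvrabgs
surface: ovudvrabgs


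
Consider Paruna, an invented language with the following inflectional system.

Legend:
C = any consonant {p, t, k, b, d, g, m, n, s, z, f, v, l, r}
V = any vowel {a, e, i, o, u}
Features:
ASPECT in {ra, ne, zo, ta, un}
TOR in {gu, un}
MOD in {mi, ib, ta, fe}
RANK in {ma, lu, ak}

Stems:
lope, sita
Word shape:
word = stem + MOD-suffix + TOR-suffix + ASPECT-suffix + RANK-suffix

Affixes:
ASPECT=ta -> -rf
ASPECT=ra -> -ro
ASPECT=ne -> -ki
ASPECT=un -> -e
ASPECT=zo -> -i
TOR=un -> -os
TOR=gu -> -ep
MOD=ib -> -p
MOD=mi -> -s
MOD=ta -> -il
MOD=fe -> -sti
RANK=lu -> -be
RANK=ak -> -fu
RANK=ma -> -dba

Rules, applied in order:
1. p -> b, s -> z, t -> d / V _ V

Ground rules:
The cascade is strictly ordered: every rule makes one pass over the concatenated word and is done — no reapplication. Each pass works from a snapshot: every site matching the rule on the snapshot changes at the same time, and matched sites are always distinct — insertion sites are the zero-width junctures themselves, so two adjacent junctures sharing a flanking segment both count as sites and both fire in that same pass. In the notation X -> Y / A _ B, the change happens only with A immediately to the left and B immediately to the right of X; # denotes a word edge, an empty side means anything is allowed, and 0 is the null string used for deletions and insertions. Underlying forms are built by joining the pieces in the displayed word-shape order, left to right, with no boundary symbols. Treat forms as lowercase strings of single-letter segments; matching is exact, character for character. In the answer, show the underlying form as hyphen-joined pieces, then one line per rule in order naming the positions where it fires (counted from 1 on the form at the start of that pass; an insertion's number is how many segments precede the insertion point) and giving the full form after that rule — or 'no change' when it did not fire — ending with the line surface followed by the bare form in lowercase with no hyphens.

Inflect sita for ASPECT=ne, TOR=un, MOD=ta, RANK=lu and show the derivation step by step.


underlying: sita-il-os-ki-be
1. p -> b, s -> z, t -> d / V _ V: fires at position(s) 3: sidailoskibe
surface: sidailoskibe


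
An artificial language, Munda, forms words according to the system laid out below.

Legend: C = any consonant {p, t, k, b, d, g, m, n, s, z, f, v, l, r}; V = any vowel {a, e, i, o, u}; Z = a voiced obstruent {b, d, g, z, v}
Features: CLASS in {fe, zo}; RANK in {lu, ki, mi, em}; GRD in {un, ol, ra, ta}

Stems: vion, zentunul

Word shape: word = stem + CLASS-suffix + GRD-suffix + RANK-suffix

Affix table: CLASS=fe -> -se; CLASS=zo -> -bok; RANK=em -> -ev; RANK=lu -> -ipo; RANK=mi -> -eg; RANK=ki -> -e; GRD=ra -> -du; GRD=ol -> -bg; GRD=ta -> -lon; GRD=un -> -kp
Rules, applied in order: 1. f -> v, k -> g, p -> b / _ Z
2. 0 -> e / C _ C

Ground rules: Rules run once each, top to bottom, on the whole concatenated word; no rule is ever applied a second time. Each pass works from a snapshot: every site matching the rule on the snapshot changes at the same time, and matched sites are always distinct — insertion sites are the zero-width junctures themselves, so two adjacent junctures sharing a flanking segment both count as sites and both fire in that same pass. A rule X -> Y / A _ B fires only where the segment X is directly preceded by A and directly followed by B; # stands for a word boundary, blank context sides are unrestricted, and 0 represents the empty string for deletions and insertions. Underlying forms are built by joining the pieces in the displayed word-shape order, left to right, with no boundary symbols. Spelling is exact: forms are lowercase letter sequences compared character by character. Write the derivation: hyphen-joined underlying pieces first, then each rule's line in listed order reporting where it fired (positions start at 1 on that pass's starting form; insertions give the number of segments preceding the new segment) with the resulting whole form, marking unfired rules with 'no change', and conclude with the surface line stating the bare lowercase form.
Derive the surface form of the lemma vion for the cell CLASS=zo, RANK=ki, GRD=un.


underlying: vion-bok-kp-e
1. f -> v, k -> g, p -> b / _ Z: no change
2. 0 -> e / C _ C: inserts after position(s) 4, 7, 8: vionebokekepe
surface: vionebokekepe


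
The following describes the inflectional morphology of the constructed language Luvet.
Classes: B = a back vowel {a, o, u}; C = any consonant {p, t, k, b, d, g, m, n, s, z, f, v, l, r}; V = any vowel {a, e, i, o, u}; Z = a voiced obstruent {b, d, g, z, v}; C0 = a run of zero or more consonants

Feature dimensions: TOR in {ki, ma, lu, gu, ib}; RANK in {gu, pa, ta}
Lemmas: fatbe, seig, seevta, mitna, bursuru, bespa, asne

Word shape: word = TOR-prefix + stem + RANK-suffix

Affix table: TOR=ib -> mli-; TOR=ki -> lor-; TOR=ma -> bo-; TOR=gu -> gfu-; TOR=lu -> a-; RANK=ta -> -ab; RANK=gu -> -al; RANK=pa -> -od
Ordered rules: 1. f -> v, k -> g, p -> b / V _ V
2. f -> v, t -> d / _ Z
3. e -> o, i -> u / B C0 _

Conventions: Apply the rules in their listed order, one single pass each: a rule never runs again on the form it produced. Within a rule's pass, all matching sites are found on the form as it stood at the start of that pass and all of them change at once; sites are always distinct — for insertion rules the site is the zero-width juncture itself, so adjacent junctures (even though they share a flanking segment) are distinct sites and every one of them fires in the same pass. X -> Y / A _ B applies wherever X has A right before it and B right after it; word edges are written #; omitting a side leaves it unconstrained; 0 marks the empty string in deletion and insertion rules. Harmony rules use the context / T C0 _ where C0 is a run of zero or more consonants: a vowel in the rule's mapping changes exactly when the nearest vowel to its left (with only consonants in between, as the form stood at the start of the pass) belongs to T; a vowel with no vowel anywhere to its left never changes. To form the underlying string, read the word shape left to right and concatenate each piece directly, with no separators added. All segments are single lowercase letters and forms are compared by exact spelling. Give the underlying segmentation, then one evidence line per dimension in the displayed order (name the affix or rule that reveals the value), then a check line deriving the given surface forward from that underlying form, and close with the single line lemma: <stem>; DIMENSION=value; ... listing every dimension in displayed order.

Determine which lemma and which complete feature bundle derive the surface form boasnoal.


underlying: bo-asne-al
TOR=ma - signalled by the affix bo-
RANK=gu - signalled by the affix -al
check: boasneal -> boasneal -> boasneal -> boasnoal
lemma: asne; TOR=ma; RANK=gu


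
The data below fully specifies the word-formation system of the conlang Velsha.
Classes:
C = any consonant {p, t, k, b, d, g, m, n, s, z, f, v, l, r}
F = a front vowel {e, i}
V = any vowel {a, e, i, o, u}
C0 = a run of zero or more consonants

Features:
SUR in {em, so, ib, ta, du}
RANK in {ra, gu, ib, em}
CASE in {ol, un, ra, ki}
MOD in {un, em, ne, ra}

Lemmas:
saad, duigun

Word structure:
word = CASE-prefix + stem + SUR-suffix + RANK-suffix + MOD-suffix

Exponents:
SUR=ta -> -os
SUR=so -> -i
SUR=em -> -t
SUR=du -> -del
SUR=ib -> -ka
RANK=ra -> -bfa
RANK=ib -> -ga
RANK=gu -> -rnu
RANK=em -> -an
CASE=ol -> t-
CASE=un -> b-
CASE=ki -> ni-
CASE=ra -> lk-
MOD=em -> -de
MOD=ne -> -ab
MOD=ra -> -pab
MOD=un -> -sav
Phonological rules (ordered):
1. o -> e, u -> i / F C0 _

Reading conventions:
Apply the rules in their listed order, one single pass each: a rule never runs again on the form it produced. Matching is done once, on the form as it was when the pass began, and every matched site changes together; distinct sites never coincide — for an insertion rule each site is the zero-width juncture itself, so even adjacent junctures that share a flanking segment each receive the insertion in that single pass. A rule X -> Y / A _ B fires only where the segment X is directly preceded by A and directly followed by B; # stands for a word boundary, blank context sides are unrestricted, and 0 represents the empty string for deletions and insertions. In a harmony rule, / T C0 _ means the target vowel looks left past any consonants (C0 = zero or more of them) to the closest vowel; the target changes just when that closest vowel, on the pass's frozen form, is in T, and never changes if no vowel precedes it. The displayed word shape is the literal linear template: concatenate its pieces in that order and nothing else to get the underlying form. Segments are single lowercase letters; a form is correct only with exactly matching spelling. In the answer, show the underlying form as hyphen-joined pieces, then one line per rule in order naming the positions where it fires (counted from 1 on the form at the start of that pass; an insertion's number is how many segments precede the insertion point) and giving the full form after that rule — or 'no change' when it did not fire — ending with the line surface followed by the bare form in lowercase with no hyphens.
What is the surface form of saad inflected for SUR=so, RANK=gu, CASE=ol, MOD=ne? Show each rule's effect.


underlying: t-saad-i-rnu-ab
1. o -> e, u -> i / F C0 _: fires at position(s) 9: tsaadirniab
surface: tsaadirniab


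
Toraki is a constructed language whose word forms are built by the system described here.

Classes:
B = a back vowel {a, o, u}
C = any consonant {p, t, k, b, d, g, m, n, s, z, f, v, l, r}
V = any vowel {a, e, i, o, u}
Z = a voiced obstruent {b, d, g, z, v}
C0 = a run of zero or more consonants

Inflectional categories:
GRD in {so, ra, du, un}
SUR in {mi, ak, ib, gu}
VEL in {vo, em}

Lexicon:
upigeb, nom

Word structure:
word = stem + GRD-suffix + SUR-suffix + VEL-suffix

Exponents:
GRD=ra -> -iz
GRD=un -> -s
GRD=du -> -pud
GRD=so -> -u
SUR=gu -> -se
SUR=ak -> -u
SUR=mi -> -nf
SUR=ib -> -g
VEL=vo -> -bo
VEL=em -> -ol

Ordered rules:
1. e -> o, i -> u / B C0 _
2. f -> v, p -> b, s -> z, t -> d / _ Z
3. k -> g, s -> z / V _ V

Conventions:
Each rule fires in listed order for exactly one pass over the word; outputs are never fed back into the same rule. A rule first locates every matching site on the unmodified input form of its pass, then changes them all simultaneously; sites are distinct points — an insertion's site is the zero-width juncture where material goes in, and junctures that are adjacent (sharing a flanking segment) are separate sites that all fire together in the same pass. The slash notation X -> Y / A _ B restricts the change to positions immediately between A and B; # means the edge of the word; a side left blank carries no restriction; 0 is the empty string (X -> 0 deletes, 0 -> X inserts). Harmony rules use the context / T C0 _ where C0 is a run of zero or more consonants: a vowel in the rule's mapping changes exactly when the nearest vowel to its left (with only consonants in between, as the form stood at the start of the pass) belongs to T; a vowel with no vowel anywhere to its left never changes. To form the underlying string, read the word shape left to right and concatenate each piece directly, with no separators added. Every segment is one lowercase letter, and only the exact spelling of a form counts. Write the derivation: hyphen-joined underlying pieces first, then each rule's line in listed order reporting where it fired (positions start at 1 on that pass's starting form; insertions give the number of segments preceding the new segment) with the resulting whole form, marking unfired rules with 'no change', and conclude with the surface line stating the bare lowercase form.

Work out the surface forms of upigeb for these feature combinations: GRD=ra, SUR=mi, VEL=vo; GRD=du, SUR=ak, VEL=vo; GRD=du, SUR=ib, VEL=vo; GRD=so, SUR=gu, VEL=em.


cell GRD=ra, SUR=mi, VEL=vo:
underlying: upigeb-iz-nf-bo
1. e -> o, i -> u / B C0 _: fires at position(s) 3: upugebiznfbo
2. f -> v, p -> b, s -> z, t -> d / _ Z: fires at position(s) 10: upugebiznvbo
3. k -> g, s -> z / V _ V: no change
surface: upugebiznvbo

cell GRD=du, SUR=ak, VEL=vo:
underlying: upigeb-pud-u-bo
1. e -> o, i -> u / B C0 _: fires at position(s) 3: upugebpudubo
2. f -> v, p -> b, s -> z, t -> d / _ Z: no change
3. k -> g, s -> z / V _ V: no change
surface: upugebpudubo

cell GRD=du, SUR=ib, VEL=vo:
underlying: upigeb-pud-g-bo
1. e -> o, i -> u / B C0 _: fires at position(s) 3: upugebpudgbo
2. f -> v, p -> b, s -> z, t -> d / _ Z: no change
3. k -> g, s -> z / V _ V: no change
surface: upugebpudgbo

cell GRD=so, SUR=gu, VEL=em:
underlying: upigeb-u-se-ol
1. e -> o, i -> u / B C0 _: fires at position(s) 3, 9: upugebusool
2. f -> v, p -> b, s -> z, t -> d / _ Z: no change
3. k -> g, s -> z / V _ V: fires at position(s) 8: upugebuzool
surface: upugebuzool
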